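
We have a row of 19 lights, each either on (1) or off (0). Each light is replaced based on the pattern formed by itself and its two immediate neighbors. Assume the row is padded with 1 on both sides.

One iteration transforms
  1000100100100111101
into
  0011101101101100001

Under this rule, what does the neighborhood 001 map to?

At position 3 the neighborhood is 001; the next row has 1 there.

1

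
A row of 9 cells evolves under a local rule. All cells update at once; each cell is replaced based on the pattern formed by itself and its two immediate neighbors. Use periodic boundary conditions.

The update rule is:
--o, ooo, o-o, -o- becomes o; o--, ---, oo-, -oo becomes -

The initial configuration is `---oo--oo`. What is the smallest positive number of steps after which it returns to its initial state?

18

step 1: --o---o--
step 2: -oo--oo--
step 3: o---o----
step 4: o--oo---o
step 5: --o----o-
step 6: -oo---oo-
step 7: o----o---
step 8: o---oo--o
step 9: ---o---o-
step 10: --oo--oo-
step 11: -o---o---
step 12: oo--oo---
step 13: ---o----o
step 14: --oo---oo
step 15: -o----o--
step 16: oo---oo--
step 17: ----o---o
step 18: ---oo--oo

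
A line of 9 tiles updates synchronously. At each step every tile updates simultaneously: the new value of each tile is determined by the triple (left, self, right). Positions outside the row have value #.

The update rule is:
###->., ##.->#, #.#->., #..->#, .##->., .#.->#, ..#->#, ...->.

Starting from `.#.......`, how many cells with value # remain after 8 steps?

4

step 1: .##.....#
step 2: ..##...#.
step 3: ##.##.##.
step 4: .#..#..#.
step 5: .#######.
step 6: .......#.
step 7: #.....##.
step 8: ##...#.#.
count of #: 4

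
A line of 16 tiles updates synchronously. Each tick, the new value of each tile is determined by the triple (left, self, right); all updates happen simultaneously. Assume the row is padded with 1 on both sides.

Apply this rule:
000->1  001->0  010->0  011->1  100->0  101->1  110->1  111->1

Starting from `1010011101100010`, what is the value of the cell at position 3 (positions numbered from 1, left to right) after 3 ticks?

1

tick 1: 1100011111101001
tick 2: 1101011111110001
tick 3: 1110111111110101
position 3 holds 1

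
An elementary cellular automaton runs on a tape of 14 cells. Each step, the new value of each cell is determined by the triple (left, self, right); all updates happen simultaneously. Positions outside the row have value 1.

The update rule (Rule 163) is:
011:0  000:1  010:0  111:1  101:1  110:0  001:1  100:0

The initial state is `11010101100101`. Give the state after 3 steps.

10101001001010

step 1: 10101010001010
step 2: 01010100110101
step 3: 10101001001010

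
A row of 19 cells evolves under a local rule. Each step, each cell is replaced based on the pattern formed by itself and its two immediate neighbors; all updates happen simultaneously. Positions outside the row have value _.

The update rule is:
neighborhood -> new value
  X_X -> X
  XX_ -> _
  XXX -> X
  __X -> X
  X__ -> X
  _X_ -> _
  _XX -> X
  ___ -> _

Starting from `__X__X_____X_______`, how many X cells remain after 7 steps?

10

_X_XX_X___X_X______
X_XX_X_X_X_X_X_____
_XX_X_X_X_X_X_X____
XX_X_X_X_X_X_X_X___
X_X_X_X_X_X_X_X_X__
_X_X_X_X_X_X_X_X_X_
X_X_X_X_X_X_X_X_X_X
count of X: 10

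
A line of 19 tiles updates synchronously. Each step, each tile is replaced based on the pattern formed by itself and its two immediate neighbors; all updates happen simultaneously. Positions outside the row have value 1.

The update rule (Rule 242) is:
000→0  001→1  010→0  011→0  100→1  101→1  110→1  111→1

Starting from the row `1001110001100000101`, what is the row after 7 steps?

1111111110111010110

step 1: 1110111010110001010
step 2: 1111011101011010101
step 3: 1111101110101101010
step 4: 1111110111010110101
step 5: 1111111011101011010
step 6: 1111111101110101101
step 7: 1111111110111010110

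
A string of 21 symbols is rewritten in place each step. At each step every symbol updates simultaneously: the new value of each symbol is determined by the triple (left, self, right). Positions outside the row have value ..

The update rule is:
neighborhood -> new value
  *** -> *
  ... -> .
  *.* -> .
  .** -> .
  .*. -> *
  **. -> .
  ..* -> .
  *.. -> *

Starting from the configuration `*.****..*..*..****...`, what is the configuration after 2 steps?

**....*......*....**.

step 1: *..**.*.**.**..**.*..
step 2: **....*......*....**.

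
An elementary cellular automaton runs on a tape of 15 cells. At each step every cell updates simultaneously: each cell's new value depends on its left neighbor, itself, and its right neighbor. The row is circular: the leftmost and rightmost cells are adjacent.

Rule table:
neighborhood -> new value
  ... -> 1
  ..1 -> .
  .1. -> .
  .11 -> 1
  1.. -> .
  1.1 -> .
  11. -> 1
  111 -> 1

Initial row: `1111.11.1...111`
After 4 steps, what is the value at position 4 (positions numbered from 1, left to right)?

1111.11...1.111
1111.11.1...111  (repeats step 0; period 2)
step 4: 1111.11.1...111
position 4 holds 1

1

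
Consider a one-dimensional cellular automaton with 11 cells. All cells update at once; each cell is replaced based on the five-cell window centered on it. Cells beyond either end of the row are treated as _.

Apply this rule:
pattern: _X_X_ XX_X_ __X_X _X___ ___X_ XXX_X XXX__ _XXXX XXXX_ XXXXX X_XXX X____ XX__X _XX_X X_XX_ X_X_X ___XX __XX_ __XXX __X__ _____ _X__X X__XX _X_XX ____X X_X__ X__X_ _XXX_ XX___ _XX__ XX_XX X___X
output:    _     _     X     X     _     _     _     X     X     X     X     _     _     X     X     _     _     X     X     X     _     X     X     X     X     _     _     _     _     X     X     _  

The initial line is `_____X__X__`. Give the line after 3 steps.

_XXXXXXXX__

step 1: ___X_XX_XX_
step 2: _X_XXXXXXX_
step 3: _XXXXXXXX__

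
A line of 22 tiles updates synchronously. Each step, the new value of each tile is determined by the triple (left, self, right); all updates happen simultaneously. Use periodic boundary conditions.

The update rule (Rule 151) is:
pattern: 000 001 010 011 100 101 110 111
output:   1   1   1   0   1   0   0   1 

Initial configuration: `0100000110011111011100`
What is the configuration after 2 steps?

1111111001101110001011
1111110110000101111001

1111110110000101111001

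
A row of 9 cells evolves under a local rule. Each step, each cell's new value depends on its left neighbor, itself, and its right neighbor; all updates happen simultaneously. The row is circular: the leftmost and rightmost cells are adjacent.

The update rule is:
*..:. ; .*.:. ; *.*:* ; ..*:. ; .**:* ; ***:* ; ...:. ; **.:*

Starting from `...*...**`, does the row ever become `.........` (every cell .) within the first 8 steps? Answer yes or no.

no

.......**
.......**  (fixed point — unchanged through step 8)
step 8 is .......**, still not uniform .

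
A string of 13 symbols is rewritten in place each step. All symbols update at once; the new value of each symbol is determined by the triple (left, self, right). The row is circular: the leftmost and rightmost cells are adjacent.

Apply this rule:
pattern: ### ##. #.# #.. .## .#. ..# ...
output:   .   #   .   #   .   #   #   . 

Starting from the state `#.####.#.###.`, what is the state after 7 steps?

#....#.#...#.
##..##.##.##.
.###.#..#..#.
#..#.########
####.........
...##.......#
#.#.##.....##

#.#.##.....##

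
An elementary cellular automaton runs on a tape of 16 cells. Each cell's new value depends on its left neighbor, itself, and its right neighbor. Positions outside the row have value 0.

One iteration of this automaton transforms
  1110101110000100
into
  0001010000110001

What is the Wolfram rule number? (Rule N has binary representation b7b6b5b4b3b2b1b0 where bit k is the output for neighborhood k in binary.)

33

position 1: 111 → 0  (bit 7 = 0)
position 2: 110 → 0  (bit 6 = 0)
position 3: 101 → 1  (bit 5 = 1)
position 9: 100 → 0  (bit 4 = 0)
position 0: 011 → 0  (bit 3 = 0)
position 4: 010 → 0  (bit 2 = 0)
position 12: 001 → 0  (bit 1 = 0)
position 10: 000 → 1  (bit 0 = 1)
bits b7..b0 = 00100001 = 33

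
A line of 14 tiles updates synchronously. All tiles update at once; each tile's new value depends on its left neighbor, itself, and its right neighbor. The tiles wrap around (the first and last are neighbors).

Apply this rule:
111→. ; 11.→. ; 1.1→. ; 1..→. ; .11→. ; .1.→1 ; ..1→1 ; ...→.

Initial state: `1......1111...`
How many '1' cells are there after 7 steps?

3

1.....1......1
.....11.....1.
....1......11.
...11.....1...
..1......11...
.11.....1.....
1......11.....
count of 1: 3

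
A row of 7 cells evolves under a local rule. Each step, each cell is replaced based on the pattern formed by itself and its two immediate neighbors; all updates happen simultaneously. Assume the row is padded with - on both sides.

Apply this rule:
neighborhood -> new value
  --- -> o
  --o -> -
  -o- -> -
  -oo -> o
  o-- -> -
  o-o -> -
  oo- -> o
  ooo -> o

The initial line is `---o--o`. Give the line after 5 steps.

oo-oooo

oo-----
oo-oooo
oo-oooo  (fixed point — unchanged through step 5)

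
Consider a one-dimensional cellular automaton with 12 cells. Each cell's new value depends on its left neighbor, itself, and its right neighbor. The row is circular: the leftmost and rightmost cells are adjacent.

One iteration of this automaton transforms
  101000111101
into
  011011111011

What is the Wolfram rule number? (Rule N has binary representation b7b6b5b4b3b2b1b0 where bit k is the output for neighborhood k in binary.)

175

position 7: 111 → 1  (bit 7 = 1)
position 0: 110 → 0  (bit 6 = 0)
position 1: 101 → 1  (bit 5 = 1)
position 3: 100 → 0  (bit 4 = 0)
position 6: 011 → 1  (bit 3 = 1)
position 2: 010 → 1  (bit 2 = 1)
position 5: 001 → 1  (bit 1 = 1)
position 4: 000 → 1  (bit 0 = 1)
bits b7..b0 = 10101111 = 175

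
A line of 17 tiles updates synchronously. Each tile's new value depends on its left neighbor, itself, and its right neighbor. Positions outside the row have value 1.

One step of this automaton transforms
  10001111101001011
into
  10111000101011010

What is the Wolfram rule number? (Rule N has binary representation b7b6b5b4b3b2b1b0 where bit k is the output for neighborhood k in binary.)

position 5: 111 → 0  (bit 7 = 0)
position 0: 110 → 1  (bit 6 = 1)
position 9: 101 → 0  (bit 5 = 0)
position 1: 100 → 0  (bit 4 = 0)
position 4: 011 → 1  (bit 3 = 1)
position 10: 010 → 1  (bit 2 = 1)
position 3: 001 → 1  (bit 1 = 1)
position 2: 000 → 1  (bit 0 = 1)
bits b7..b0 = 01001111 = 79

79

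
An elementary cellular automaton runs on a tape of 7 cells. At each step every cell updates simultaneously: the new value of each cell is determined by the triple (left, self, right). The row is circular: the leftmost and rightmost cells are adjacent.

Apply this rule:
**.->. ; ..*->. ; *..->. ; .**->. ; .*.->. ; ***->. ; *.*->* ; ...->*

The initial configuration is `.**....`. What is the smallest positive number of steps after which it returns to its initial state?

2

....***
.**....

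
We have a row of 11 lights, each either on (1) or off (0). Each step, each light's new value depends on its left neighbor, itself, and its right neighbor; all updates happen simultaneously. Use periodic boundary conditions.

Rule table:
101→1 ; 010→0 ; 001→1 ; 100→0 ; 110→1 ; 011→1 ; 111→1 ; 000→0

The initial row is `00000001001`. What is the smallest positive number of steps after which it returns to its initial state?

00000010010
00000100100
00001001000
00010010000
00100100000
01001000000
10010000000
00100000001
01000000010
10000000100
00000001001

11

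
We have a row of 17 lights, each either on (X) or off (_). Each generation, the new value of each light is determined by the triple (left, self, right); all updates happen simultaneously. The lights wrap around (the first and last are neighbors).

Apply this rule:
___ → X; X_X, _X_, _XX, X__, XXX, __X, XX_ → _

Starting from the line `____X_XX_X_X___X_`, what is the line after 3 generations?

generation 1: XXX__________X___
generation 2: ____XXXXXXXX___X_
generation 3: XXX__________X___

XXX__________X___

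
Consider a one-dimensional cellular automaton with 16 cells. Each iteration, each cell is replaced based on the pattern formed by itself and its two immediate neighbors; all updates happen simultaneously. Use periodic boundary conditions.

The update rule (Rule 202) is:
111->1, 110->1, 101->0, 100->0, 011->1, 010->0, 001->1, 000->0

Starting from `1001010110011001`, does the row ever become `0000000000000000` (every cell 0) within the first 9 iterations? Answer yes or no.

iteration 1: 1010000110111011
iteration 2: 1000001110111011
iteration 3: 1000011110111011
iteration 4: 1000111110111011
iteration 5: 1001111110111011
iteration 6: 1011111110111011
iteration 7: 1011111110111011  (fixed point — unchanged through iteration 9)
iteration 9 is 1011111110111011, still not uniform 0

no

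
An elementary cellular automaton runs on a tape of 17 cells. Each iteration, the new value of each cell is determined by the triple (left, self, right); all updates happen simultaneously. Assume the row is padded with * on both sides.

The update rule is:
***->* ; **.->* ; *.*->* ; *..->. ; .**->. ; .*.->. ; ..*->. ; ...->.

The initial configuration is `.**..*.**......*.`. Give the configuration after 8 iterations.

**...............

*.*...*.*.......*
**.....*.........
**...............
**...............  (fixed point — unchanged through iteration 8)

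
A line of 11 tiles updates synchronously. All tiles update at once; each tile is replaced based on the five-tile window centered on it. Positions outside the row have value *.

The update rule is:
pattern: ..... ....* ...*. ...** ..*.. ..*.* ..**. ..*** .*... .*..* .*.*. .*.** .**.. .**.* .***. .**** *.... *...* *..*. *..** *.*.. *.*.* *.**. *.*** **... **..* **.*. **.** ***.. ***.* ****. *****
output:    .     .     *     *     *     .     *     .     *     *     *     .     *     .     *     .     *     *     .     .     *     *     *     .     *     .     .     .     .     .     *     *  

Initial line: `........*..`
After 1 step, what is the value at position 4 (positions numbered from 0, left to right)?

.

**.....***.
position 4 holds .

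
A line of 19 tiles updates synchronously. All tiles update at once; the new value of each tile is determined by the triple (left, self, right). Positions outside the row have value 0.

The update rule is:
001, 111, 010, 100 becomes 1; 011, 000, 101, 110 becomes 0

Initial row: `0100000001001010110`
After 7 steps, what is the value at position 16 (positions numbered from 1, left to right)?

1110000011111010001
0101000101110011011
1101101100101100000
0000000011100010000
0000000101010111000
0000001101010010100
0000010001011110110
position 16 holds 0

0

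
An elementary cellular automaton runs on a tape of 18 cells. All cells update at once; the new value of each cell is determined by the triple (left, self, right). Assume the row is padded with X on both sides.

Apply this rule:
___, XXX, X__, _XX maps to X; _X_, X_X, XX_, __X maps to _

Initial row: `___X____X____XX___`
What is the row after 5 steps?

XX_X_XX_XX_X___XX_

XX__XXX__XXX_X_XX_
X_X_XX_X_XX____X__
____X____X_XXX__X_
XXX__XXX___XX_X___
XX_X_XX_XX_X___XX_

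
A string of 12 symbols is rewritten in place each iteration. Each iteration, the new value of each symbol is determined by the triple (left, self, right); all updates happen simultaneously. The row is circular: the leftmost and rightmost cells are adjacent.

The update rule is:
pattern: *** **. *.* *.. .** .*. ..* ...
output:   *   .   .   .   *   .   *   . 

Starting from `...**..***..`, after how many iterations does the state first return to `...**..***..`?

12

iteration 1: ..**..***...
iteration 2: .**..***....
iteration 3: **..***.....
iteration 4: *..***.....*
iteration 5: ..***.....**
iteration 6: .***.....**.
iteration 7: ***.....**..
iteration 8: **.....**..*
iteration 9: *.....**..**
iteration 10: .....**..***
iteration 11: ....**..***.
iteration 12: ...**..***..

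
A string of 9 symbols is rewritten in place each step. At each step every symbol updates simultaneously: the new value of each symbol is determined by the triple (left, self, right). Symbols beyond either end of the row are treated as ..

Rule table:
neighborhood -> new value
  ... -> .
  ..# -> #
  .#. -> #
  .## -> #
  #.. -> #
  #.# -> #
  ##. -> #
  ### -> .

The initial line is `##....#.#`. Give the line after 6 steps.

#.####..#

step 1: ###..####
step 2: #.####..#
step 3: ###..####  (repeats step 1; period 2)
step 6: #.####..#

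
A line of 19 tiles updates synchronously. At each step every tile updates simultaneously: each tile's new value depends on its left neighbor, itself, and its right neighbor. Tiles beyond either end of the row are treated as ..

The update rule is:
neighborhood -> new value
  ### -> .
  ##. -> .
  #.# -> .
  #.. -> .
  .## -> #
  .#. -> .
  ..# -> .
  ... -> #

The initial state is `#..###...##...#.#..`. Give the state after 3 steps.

...#...#.#..#.....#
##...#........###..
#..#...######.#...#

#..#...######.#...#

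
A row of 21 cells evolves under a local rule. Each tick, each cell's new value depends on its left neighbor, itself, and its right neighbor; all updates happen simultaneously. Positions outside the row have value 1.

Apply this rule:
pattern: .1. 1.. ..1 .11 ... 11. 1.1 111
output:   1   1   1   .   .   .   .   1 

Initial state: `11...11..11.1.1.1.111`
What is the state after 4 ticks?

11.111..1.1..111111.1

1.1.1..11...1.1.1..11
..1.111..1.11.1.111.1
111..1.111....1..1...
11.111..1.1..111111.1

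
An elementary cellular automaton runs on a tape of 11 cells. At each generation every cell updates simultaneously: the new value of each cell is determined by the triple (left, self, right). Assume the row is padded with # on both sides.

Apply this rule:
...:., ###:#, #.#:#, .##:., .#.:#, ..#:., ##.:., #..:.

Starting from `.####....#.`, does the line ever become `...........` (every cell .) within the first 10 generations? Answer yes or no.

#.##.....##
.#........#
##.........
#..........
...........
all cells are . at generation 5

yes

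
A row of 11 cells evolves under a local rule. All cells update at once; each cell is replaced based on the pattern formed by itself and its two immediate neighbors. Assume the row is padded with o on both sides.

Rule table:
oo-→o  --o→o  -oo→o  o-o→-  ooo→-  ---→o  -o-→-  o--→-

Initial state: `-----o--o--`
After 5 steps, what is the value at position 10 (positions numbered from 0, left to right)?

-

-oooo--o--o
-o--o-o--oo
---o----oo-
-oo--ooooo-
-oo-oo---o-
position 10 holds -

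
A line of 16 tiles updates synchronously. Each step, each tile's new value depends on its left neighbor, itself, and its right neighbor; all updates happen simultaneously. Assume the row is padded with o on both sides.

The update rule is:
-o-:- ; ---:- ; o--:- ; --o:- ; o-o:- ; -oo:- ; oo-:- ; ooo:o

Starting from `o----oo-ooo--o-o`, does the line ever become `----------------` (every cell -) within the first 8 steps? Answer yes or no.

yes

---------o------
----------------
all cells are - at step 2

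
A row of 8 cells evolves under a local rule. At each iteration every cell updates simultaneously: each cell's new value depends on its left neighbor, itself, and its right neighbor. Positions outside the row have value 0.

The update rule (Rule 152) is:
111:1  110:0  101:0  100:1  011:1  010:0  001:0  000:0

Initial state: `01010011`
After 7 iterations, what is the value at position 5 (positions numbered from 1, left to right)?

0

00001010
00000001
00000000
00000000  (fixed point — unchanged through iteration 7)
position 5 holds 0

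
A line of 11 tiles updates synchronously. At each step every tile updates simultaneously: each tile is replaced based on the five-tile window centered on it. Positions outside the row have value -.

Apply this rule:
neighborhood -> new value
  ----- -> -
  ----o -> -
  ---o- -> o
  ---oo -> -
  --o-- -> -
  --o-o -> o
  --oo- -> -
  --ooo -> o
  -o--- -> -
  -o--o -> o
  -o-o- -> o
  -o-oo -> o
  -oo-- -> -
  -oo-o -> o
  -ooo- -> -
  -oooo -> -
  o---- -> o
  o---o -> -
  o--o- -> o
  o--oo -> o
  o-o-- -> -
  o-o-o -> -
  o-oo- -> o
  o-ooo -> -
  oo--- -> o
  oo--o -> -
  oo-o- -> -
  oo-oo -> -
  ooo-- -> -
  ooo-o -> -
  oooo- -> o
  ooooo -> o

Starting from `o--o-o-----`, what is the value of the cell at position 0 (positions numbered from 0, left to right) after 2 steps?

-oooo--o---
-o-o--o--o-
position 0 holds -

-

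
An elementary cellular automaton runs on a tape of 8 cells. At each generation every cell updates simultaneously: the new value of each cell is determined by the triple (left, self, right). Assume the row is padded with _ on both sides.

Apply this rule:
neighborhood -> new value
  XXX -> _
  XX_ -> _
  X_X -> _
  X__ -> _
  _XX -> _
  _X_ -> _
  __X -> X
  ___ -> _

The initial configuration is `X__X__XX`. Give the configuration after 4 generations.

__X_____

generation 1: __X__X__
generation 2: _X__X___
generation 3: X__X____
generation 4: __X_____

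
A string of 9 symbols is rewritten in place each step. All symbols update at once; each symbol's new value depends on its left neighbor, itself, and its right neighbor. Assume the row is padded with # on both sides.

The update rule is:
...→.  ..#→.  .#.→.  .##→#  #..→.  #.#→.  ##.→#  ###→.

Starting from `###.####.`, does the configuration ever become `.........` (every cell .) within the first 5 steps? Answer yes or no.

yes

step 1: ..#.#..#.
step 2: .........
all cells are . at step 2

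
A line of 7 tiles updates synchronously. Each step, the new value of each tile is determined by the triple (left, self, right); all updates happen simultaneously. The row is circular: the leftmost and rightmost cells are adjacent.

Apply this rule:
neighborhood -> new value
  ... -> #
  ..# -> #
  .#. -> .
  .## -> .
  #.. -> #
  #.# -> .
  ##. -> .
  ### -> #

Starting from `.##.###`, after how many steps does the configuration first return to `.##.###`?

4

.....#.
#####.#
####...
.##.###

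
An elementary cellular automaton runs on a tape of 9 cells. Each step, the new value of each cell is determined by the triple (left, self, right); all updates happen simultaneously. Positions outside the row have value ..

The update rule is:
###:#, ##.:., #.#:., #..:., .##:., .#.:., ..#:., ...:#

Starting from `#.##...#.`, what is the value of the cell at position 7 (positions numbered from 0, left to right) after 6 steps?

.....#...
####...##
.##..#...
.......##
######...
.####..##
position 7 holds #

#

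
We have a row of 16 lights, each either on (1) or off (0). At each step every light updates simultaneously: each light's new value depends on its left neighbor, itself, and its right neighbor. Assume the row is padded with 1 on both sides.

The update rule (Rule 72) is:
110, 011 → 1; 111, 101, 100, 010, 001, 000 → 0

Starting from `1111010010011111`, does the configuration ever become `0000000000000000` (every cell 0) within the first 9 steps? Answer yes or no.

yes

0001000000010000
0000000000000000
all cells are 0 at step 2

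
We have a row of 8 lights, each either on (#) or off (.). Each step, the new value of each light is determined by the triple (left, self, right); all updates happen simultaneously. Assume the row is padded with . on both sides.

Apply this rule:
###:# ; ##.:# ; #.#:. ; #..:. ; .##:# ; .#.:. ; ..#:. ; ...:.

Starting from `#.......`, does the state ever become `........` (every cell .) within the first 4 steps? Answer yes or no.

........
all cells are . at step 1

yes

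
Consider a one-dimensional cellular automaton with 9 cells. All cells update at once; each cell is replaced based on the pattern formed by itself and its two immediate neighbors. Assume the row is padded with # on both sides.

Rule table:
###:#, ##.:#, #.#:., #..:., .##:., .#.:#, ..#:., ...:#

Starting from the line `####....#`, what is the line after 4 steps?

####.##..
####..#..
####..#..  (fixed point — unchanged through step 4)

####..#..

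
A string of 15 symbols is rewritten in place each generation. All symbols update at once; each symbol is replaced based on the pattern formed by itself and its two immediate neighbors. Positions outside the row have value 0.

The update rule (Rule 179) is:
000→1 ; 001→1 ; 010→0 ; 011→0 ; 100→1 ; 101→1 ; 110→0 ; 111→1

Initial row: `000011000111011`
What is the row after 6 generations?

111100111010100
011011010101011
100100101010100
011011010101011  (repeats generation 2; period 2)
generation 6: 011011010101011

011011010101011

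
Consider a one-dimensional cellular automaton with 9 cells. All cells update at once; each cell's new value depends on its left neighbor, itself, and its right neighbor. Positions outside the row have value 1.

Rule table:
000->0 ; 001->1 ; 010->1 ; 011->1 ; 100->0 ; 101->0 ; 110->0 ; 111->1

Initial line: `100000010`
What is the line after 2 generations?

000000110
000001100

000001100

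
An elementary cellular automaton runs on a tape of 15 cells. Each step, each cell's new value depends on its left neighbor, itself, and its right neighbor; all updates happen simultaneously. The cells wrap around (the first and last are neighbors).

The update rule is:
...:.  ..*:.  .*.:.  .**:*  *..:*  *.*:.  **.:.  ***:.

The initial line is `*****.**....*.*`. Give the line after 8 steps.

......*.*.....*
*........*.....
.*........*....
..*........*...
...*........*..
....*........*.
.....*........*
*.....*........

*.....*........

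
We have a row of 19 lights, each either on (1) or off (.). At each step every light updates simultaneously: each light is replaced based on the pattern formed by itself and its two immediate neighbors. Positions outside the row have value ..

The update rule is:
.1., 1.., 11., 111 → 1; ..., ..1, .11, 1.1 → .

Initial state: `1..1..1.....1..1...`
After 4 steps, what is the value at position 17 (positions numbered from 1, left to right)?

11.11.11....11.11..
.1..1..11....1..11.
.11.11..11...11..11
..1..11..11...11..1
position 17 holds .

.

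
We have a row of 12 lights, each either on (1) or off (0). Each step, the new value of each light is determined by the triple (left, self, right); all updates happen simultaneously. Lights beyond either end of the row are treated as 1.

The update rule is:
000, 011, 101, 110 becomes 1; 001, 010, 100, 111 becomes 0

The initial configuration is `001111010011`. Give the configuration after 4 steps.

001001100010
000001101001
011101110001
110111010101

110111010101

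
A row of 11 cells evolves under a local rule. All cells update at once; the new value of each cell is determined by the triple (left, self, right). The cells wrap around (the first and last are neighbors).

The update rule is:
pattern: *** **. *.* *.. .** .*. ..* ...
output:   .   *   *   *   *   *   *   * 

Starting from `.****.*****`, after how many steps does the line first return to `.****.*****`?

2

**..***...*
.****.*****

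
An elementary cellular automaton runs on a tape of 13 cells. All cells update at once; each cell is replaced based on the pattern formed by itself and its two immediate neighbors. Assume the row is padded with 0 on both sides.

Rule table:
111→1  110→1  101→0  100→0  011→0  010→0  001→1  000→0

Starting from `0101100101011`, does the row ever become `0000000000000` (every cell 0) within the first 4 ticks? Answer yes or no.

no

1000101000001
0001000000010
0010000000100
0100000001000
tick 4 is 0100000001000, still not uniform 0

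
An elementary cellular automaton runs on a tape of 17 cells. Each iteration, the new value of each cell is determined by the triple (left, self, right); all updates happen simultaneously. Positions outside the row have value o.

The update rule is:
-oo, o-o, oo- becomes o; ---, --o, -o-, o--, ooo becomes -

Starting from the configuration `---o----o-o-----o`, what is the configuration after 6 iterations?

---------o------o
----------------o
----------------o  (fixed point — unchanged through iteration 6)

----------------o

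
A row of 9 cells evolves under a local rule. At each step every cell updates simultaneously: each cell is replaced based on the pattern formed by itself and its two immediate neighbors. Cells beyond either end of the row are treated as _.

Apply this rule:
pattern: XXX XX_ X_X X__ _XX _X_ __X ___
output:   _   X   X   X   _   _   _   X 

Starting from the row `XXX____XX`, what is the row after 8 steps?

X___XXX__

__XXXX__X
X____XX__
_XXX__XXX
___XX___X
XX__XXX__
_XX___XXX
__XXX___X
X___XXX__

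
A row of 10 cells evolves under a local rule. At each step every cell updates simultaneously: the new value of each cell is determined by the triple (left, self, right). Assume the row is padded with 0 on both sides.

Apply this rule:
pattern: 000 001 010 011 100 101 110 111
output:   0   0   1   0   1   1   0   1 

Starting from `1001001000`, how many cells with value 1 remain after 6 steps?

2

1101101100
0010010010
0011011011
0000100100
0000110110
0000001001
count of 1: 2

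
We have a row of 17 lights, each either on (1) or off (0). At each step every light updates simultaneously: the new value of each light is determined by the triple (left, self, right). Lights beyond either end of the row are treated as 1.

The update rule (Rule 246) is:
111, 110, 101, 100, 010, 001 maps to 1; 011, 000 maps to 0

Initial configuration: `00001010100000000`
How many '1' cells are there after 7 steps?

16

step 1: 10011111110000001
step 2: 11101111111000010
step 3: 11110111111100111
step 4: 11111011111111011
step 5: 11111101111111101
step 6: 11111110111111110
step 7: 11111111011111111
count of 1: 16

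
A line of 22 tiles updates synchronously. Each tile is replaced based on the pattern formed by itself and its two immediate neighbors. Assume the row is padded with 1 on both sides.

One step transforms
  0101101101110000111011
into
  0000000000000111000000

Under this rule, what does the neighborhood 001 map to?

At position 15 the neighborhood is 001; the next row has 1 there.

1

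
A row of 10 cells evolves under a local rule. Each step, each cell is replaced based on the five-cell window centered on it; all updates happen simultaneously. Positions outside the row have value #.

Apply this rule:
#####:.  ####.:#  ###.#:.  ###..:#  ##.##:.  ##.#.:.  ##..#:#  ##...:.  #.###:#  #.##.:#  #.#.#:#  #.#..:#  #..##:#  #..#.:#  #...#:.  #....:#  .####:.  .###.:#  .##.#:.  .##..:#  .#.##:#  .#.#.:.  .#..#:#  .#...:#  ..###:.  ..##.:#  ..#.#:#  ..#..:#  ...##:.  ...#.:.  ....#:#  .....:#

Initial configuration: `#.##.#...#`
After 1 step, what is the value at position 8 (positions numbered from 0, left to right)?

.

step 1: ..#..##...
position 8 holds .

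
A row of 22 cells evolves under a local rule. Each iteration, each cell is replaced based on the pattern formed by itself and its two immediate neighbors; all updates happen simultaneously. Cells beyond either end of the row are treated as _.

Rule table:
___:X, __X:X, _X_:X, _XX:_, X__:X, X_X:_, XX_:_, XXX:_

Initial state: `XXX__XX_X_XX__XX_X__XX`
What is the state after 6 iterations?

iteration 1: ___XX___X___XX___XXX__
iteration 2: XXX__XXXXXXX__XXX___XX
iteration 3: ___XX_______XX___XXX__
iteration 4: XXX__XXXXXXX__XXX___XX  (repeats iteration 2; period 2)
iteration 6: XXX__XXXXXXX__XXX___XX

XXX__XXXXXXX__XXX___XX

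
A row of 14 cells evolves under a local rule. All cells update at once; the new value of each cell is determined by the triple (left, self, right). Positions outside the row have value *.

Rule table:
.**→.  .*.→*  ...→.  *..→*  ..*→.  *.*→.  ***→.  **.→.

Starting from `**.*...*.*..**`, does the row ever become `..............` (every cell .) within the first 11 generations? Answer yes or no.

no

...**..*.**...
*....*.*...*..
.*...*.**..**.
.**..*...*....
...*.**..**...
*..*...*...*..
.*.**..**..**.
.*...*...*....
.**..**..**...
...*...*...*..
*..**..**..**.
generation 11 is *..**..**..**., still not uniform .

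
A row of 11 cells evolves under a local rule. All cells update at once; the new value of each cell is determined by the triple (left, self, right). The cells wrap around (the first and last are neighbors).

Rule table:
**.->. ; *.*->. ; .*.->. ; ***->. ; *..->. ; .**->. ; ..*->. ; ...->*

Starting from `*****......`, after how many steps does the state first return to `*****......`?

2

step 1: ......****.
step 2: *****......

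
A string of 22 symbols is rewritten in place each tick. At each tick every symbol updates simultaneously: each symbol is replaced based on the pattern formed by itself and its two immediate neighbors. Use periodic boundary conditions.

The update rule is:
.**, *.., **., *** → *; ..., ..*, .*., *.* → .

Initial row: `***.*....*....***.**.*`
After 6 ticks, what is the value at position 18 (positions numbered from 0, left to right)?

***..*....*...***.**.*
****..*....*..***.**.*
*****..*....*.***.**.*
******..*.....***.**.*
*******..*....***.**.*
********..*...***.**.*
position 18 holds *

*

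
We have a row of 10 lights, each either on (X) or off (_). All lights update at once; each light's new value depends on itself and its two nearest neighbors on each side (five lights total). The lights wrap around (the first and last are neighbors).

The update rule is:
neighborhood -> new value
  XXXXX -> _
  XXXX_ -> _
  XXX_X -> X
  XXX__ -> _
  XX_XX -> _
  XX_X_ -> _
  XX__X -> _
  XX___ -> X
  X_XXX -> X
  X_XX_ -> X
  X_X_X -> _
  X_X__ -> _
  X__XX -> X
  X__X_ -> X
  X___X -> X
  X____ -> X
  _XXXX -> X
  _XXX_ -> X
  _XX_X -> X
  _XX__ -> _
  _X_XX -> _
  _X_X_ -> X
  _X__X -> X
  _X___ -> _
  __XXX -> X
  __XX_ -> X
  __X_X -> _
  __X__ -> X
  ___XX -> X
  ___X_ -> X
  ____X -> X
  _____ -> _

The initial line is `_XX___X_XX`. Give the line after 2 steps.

___XX__XXX

step 1: _X_XXX__XX
step 2: ___XX__XXX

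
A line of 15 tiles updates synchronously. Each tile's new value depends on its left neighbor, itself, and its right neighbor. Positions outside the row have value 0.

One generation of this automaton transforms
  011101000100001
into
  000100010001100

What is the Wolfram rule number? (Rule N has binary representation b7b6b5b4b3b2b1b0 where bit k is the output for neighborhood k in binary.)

position 2: 111 → 0  (bit 7 = 0)
position 3: 110 → 1  (bit 6 = 1)
position 4: 101 → 0  (bit 5 = 0)
position 6: 100 → 0  (bit 4 = 0)
position 1: 011 → 0  (bit 3 = 0)
position 5: 010 → 0  (bit 2 = 0)
position 0: 001 → 0  (bit 1 = 0)
position 7: 000 → 1  (bit 0 = 1)
bits b7..b0 = 01000001 = 65

65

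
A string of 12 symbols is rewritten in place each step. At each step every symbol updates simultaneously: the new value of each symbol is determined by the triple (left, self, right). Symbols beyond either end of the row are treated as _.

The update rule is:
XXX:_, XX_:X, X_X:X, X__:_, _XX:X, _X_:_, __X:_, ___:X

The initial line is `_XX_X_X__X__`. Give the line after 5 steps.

_XXX_X_____X
_X_XX__XXX__
__XXX__X_X_X
X_X_X___X_X_
_X_X__X__X__

_X_X__X__X__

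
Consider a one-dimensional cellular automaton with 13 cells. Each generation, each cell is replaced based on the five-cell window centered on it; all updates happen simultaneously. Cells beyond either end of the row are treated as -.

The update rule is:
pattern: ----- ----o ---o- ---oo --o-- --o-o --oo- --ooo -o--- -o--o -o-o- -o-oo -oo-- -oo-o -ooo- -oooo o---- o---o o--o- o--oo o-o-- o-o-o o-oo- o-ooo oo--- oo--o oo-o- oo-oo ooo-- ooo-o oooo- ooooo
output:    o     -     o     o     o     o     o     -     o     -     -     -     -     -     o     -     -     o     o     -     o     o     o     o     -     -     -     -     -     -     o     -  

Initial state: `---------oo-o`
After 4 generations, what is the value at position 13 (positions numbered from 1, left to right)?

o

ooooooo-oo--o
-----o--o--oo
ooo-oo-oo--o-
-o--o--o--ooo
position 13 holds o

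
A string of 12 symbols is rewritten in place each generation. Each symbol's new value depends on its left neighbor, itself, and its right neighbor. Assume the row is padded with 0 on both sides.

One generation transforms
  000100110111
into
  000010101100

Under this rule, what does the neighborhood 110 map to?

At position 7 the neighborhood is 110; the next row has 0 there.

0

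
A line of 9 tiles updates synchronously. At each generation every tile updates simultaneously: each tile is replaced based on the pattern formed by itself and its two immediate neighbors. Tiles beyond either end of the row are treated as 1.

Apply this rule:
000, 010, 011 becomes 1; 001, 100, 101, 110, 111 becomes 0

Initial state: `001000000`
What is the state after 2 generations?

001010000

001011110
001010000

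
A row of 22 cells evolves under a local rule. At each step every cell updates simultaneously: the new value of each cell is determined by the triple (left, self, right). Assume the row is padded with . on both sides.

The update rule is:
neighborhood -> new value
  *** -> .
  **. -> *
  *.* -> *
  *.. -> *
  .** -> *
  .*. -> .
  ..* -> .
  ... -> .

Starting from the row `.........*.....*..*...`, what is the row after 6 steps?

...............*.....*

..........*.....*..*..
...........*.....*..*.
............*.....*..*
.............*.....*..
..............*.....*.
...............*.....*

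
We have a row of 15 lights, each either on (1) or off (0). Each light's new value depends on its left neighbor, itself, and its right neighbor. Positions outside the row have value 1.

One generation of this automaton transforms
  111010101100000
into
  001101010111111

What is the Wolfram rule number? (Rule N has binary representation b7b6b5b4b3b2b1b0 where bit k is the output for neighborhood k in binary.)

115

position 0: 111 → 0  (bit 7 = 0)
position 2: 110 → 1  (bit 6 = 1)
position 3: 101 → 1  (bit 5 = 1)
position 10: 100 → 1  (bit 4 = 1)
position 8: 011 → 0  (bit 3 = 0)
position 4: 010 → 0  (bit 2 = 0)
position 14: 001 → 1  (bit 1 = 1)
position 11: 000 → 1  (bit 0 = 1)
bits b7..b0 = 01110011 = 115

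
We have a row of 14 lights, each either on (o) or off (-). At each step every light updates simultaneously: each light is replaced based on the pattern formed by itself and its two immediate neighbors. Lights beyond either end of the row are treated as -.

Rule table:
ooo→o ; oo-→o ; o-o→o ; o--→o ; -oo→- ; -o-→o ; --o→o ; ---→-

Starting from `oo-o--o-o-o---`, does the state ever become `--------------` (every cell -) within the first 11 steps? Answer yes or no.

-ooooooooooo--
o-ooooooooooo-
oo-ooooooooooo
-oo-oooooooooo
o-oo-ooooooooo
oo-oo-oooooooo
-oo-oo-ooooooo
o-oo-oo-oooooo
oo-oo-oo-ooooo
-oo-oo-oo-oooo
o-oo-oo-oo-ooo
step 11 is o-oo-oo-oo-ooo, still not uniform -

no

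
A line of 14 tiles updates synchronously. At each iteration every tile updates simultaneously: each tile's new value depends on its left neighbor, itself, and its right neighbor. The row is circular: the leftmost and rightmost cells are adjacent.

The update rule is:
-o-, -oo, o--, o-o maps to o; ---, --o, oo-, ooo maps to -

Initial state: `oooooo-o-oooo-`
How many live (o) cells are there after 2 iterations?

4

iteration 1: o-----oooo---o
iteration 2: -o----o---o--o
count of o: 4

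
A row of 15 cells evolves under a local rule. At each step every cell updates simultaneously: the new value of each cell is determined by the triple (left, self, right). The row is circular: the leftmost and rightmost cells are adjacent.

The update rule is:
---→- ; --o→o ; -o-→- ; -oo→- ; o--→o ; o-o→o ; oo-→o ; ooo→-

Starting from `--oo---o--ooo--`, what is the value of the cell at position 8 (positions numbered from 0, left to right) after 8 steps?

o

step 1: -o-oo-o-oo--oo-
step 2: o-o-oo-o-ooo-oo
step 3: oo-o-oo-o--oo--
step 4: -oo-o-oo-oo-ooo
step 5: o-oo-o-oo-oo--o
step 6: oo-oo-o-oo-ooo-
step 7: -oo-oo-o-oo--oo
step 8: o-oo-oo-o-ooo-o
position 8 holds o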